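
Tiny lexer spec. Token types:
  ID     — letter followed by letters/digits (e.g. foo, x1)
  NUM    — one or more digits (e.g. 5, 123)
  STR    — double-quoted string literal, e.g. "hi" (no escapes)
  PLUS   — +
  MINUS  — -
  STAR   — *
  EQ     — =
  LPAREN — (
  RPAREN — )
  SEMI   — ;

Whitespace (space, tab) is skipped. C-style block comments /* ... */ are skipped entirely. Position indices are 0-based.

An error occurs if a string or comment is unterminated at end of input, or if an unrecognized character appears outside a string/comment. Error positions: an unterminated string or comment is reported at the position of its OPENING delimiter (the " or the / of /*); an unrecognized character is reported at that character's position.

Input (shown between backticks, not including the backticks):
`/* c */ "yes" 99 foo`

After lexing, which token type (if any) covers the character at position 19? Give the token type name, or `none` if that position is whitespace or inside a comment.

pos=0: enter COMMENT mode (saw '/*')
exit COMMENT mode (now at pos=7)
pos=8: enter STRING mode
pos=8: emit STR "yes" (now at pos=13)
pos=14: emit NUM '99' (now at pos=16)
pos=17: emit ID 'foo' (now at pos=20)
DONE. 3 tokens: [STR, NUM, ID]
Position 19: char is 'o' -> ID

Answer: ID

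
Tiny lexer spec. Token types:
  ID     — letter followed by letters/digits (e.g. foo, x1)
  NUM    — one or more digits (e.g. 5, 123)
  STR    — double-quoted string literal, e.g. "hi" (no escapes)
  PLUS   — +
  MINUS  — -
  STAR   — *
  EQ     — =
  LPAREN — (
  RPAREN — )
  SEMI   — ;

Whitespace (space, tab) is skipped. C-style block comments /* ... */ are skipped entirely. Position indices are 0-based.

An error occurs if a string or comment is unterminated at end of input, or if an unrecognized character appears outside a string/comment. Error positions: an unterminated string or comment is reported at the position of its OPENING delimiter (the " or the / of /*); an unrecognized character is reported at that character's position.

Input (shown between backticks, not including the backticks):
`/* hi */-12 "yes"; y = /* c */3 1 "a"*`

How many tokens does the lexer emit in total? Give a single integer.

Answer: 10

Derivation:
pos=0: enter COMMENT mode (saw '/*')
exit COMMENT mode (now at pos=8)
pos=8: emit MINUS '-'
pos=9: emit NUM '12' (now at pos=11)
pos=12: enter STRING mode
pos=12: emit STR "yes" (now at pos=17)
pos=17: emit SEMI ';'
pos=19: emit ID 'y' (now at pos=20)
pos=21: emit EQ '='
pos=23: enter COMMENT mode (saw '/*')
exit COMMENT mode (now at pos=30)
pos=30: emit NUM '3' (now at pos=31)
pos=32: emit NUM '1' (now at pos=33)
pos=34: enter STRING mode
pos=34: emit STR "a" (now at pos=37)
pos=37: emit STAR '*'
DONE. 10 tokens: [MINUS, NUM, STR, SEMI, ID, EQ, NUM, NUM, STR, STAR]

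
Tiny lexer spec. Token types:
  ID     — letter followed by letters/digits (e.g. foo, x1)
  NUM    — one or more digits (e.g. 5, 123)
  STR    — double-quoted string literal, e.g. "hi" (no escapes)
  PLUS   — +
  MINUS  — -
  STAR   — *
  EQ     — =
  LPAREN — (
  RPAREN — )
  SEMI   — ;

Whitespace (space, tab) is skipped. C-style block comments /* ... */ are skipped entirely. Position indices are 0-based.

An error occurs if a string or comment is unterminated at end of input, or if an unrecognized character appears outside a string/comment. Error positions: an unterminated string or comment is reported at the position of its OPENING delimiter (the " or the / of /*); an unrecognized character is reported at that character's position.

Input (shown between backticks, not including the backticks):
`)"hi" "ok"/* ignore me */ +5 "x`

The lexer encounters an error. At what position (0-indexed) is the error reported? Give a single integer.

Answer: 29

Derivation:
pos=0: emit RPAREN ')'
pos=1: enter STRING mode
pos=1: emit STR "hi" (now at pos=5)
pos=6: enter STRING mode
pos=6: emit STR "ok" (now at pos=10)
pos=10: enter COMMENT mode (saw '/*')
exit COMMENT mode (now at pos=25)
pos=26: emit PLUS '+'
pos=27: emit NUM '5' (now at pos=28)
pos=29: enter STRING mode
pos=29: ERROR — unterminated string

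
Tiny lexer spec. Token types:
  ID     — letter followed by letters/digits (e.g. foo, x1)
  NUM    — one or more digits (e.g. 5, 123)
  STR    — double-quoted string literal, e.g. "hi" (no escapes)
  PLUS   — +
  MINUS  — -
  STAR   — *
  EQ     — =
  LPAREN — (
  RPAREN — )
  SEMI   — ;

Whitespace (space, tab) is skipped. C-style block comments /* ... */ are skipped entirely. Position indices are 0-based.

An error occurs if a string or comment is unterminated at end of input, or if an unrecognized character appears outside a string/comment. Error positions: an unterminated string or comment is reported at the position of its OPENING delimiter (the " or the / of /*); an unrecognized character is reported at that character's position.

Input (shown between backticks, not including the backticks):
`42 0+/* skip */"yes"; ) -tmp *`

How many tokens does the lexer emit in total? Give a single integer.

Answer: 9

Derivation:
pos=0: emit NUM '42' (now at pos=2)
pos=3: emit NUM '0' (now at pos=4)
pos=4: emit PLUS '+'
pos=5: enter COMMENT mode (saw '/*')
exit COMMENT mode (now at pos=15)
pos=15: enter STRING mode
pos=15: emit STR "yes" (now at pos=20)
pos=20: emit SEMI ';'
pos=22: emit RPAREN ')'
pos=24: emit MINUS '-'
pos=25: emit ID 'tmp' (now at pos=28)
pos=29: emit STAR '*'
DONE. 9 tokens: [NUM, NUM, PLUS, STR, SEMI, RPAREN, MINUS, ID, STAR]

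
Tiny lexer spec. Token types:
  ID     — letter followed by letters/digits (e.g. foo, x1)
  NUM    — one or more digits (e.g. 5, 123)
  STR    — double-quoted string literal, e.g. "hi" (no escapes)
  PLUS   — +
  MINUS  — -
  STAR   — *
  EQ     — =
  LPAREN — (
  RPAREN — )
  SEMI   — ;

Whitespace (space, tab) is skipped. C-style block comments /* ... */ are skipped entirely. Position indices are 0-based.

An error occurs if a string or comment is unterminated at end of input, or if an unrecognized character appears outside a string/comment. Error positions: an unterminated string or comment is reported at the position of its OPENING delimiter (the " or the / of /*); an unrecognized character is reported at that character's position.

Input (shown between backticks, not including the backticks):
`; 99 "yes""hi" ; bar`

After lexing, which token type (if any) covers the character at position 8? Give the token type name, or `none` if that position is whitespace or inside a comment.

pos=0: emit SEMI ';'
pos=2: emit NUM '99' (now at pos=4)
pos=5: enter STRING mode
pos=5: emit STR "yes" (now at pos=10)
pos=10: enter STRING mode
pos=10: emit STR "hi" (now at pos=14)
pos=15: emit SEMI ';'
pos=17: emit ID 'bar' (now at pos=20)
DONE. 6 tokens: [SEMI, NUM, STR, STR, SEMI, ID]
Position 8: char is 's' -> STR

Answer: STR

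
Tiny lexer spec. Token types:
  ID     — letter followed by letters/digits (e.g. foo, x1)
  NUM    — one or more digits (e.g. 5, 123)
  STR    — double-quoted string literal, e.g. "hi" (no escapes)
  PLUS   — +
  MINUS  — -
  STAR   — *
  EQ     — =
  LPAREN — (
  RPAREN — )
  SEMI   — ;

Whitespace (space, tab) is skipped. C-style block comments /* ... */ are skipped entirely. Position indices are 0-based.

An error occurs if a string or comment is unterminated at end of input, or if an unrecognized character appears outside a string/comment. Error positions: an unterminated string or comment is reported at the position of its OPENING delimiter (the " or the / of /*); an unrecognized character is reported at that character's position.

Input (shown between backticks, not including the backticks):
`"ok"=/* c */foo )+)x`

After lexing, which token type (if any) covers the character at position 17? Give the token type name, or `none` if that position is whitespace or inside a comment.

pos=0: enter STRING mode
pos=0: emit STR "ok" (now at pos=4)
pos=4: emit EQ '='
pos=5: enter COMMENT mode (saw '/*')
exit COMMENT mode (now at pos=12)
pos=12: emit ID 'foo' (now at pos=15)
pos=16: emit RPAREN ')'
pos=17: emit PLUS '+'
pos=18: emit RPAREN ')'
pos=19: emit ID 'x' (now at pos=20)
DONE. 7 tokens: [STR, EQ, ID, RPAREN, PLUS, RPAREN, ID]
Position 17: char is '+' -> PLUS

Answer: PLUS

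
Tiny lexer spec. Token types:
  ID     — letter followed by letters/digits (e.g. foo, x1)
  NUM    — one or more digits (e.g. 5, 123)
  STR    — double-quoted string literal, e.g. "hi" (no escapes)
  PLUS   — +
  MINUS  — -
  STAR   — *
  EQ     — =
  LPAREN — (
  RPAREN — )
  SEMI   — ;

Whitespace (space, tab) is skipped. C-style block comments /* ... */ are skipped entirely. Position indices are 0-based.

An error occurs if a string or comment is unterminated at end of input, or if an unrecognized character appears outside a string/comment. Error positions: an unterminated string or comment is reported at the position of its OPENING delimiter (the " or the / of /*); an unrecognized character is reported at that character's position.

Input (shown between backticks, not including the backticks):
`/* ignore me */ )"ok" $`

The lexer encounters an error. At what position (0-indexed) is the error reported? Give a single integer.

pos=0: enter COMMENT mode (saw '/*')
exit COMMENT mode (now at pos=15)
pos=16: emit RPAREN ')'
pos=17: enter STRING mode
pos=17: emit STR "ok" (now at pos=21)
pos=22: ERROR — unrecognized char '$'

Answer: 22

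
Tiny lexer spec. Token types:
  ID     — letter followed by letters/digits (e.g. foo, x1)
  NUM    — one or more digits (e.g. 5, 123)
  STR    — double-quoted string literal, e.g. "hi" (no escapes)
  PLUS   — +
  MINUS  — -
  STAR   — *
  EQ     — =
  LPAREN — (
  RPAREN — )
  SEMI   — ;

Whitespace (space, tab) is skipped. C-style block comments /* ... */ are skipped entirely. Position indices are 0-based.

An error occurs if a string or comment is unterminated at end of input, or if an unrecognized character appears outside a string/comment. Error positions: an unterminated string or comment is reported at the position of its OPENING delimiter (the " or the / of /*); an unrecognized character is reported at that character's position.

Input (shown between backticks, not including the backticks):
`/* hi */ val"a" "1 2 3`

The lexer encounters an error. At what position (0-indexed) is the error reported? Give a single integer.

Answer: 16

Derivation:
pos=0: enter COMMENT mode (saw '/*')
exit COMMENT mode (now at pos=8)
pos=9: emit ID 'val' (now at pos=12)
pos=12: enter STRING mode
pos=12: emit STR "a" (now at pos=15)
pos=16: enter STRING mode
pos=16: ERROR — unterminated string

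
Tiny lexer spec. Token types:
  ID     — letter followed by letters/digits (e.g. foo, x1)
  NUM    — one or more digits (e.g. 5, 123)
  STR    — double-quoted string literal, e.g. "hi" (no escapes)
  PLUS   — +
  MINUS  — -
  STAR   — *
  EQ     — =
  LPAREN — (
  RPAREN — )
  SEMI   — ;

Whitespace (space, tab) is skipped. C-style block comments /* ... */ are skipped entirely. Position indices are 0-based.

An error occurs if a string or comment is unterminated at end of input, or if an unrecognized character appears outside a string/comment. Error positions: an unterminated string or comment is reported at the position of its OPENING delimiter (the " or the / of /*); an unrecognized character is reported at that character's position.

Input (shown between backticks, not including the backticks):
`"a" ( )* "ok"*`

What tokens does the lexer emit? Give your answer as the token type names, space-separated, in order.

Answer: STR LPAREN RPAREN STAR STR STAR

Derivation:
pos=0: enter STRING mode
pos=0: emit STR "a" (now at pos=3)
pos=4: emit LPAREN '('
pos=6: emit RPAREN ')'
pos=7: emit STAR '*'
pos=9: enter STRING mode
pos=9: emit STR "ok" (now at pos=13)
pos=13: emit STAR '*'
DONE. 6 tokens: [STR, LPAREN, RPAREN, STAR, STR, STAR]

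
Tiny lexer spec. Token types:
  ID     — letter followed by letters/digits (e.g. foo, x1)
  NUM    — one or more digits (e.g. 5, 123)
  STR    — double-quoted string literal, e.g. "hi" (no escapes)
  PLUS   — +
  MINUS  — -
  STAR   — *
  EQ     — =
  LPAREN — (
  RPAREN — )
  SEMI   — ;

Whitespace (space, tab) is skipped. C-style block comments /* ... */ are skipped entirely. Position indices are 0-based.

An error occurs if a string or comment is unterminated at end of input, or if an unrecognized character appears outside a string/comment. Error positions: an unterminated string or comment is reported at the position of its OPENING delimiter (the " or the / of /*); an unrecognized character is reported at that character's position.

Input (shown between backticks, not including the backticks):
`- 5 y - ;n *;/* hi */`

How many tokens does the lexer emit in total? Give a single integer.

pos=0: emit MINUS '-'
pos=2: emit NUM '5' (now at pos=3)
pos=4: emit ID 'y' (now at pos=5)
pos=6: emit MINUS '-'
pos=8: emit SEMI ';'
pos=9: emit ID 'n' (now at pos=10)
pos=11: emit STAR '*'
pos=12: emit SEMI ';'
pos=13: enter COMMENT mode (saw '/*')
exit COMMENT mode (now at pos=21)
DONE. 8 tokens: [MINUS, NUM, ID, MINUS, SEMI, ID, STAR, SEMI]

Answer: 8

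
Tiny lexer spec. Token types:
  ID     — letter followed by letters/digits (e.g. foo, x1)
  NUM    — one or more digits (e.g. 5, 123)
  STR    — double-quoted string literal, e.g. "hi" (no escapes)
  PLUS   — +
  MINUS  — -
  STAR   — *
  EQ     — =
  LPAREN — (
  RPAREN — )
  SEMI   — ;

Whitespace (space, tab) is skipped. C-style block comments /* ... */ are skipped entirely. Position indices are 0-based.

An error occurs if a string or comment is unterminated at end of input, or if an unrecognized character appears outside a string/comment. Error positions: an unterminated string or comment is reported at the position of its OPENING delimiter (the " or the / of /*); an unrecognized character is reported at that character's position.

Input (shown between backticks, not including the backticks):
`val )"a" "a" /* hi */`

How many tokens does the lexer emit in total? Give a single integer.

pos=0: emit ID 'val' (now at pos=3)
pos=4: emit RPAREN ')'
pos=5: enter STRING mode
pos=5: emit STR "a" (now at pos=8)
pos=9: enter STRING mode
pos=9: emit STR "a" (now at pos=12)
pos=13: enter COMMENT mode (saw '/*')
exit COMMENT mode (now at pos=21)
DONE. 4 tokens: [ID, RPAREN, STR, STR]

Answer: 4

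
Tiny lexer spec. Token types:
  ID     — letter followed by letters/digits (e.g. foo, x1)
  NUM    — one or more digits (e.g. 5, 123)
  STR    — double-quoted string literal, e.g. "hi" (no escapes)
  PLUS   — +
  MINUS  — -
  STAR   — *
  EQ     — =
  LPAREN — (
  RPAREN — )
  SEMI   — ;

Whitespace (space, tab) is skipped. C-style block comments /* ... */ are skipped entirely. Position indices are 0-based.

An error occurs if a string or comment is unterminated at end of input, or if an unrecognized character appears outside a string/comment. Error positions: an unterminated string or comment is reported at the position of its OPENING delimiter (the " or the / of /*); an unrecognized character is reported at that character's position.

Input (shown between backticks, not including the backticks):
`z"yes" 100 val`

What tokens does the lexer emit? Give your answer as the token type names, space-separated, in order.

pos=0: emit ID 'z' (now at pos=1)
pos=1: enter STRING mode
pos=1: emit STR "yes" (now at pos=6)
pos=7: emit NUM '100' (now at pos=10)
pos=11: emit ID 'val' (now at pos=14)
DONE. 4 tokens: [ID, STR, NUM, ID]

Answer: ID STR NUM ID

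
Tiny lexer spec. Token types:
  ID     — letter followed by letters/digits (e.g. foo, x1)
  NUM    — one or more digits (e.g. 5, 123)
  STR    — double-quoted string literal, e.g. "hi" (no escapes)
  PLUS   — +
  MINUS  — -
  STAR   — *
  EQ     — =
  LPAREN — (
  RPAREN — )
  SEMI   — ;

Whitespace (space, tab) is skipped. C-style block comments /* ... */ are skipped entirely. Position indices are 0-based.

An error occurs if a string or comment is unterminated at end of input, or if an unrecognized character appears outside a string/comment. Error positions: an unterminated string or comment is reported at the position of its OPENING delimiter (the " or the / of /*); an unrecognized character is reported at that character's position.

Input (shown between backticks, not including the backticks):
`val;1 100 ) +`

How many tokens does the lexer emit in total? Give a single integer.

pos=0: emit ID 'val' (now at pos=3)
pos=3: emit SEMI ';'
pos=4: emit NUM '1' (now at pos=5)
pos=6: emit NUM '100' (now at pos=9)
pos=10: emit RPAREN ')'
pos=12: emit PLUS '+'
DONE. 6 tokens: [ID, SEMI, NUM, NUM, RPAREN, PLUS]

Answer: 6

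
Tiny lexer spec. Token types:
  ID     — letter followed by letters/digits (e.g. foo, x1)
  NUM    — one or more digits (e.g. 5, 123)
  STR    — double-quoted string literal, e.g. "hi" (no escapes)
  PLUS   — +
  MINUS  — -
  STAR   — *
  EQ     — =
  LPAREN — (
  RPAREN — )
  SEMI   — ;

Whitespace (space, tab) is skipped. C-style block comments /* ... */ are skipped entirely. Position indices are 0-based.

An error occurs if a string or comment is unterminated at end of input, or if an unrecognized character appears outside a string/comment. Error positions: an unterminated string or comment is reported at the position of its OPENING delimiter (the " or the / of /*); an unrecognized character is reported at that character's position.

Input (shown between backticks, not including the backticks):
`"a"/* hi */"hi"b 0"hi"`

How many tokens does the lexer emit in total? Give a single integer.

Answer: 5

Derivation:
pos=0: enter STRING mode
pos=0: emit STR "a" (now at pos=3)
pos=3: enter COMMENT mode (saw '/*')
exit COMMENT mode (now at pos=11)
pos=11: enter STRING mode
pos=11: emit STR "hi" (now at pos=15)
pos=15: emit ID 'b' (now at pos=16)
pos=17: emit NUM '0' (now at pos=18)
pos=18: enter STRING mode
pos=18: emit STR "hi" (now at pos=22)
DONE. 5 tokens: [STR, STR, ID, NUM, STR]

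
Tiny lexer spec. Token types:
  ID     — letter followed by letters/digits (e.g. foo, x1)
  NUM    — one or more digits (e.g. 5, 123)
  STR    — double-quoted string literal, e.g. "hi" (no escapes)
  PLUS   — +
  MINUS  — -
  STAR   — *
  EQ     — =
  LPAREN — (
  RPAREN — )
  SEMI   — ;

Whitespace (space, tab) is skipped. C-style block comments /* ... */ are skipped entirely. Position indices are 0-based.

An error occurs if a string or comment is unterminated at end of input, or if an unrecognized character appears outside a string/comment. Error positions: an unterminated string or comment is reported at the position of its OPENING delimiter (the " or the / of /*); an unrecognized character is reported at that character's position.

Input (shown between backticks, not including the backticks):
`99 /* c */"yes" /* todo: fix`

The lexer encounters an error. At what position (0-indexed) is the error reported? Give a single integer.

Answer: 16

Derivation:
pos=0: emit NUM '99' (now at pos=2)
pos=3: enter COMMENT mode (saw '/*')
exit COMMENT mode (now at pos=10)
pos=10: enter STRING mode
pos=10: emit STR "yes" (now at pos=15)
pos=16: enter COMMENT mode (saw '/*')
pos=16: ERROR — unterminated comment (reached EOF)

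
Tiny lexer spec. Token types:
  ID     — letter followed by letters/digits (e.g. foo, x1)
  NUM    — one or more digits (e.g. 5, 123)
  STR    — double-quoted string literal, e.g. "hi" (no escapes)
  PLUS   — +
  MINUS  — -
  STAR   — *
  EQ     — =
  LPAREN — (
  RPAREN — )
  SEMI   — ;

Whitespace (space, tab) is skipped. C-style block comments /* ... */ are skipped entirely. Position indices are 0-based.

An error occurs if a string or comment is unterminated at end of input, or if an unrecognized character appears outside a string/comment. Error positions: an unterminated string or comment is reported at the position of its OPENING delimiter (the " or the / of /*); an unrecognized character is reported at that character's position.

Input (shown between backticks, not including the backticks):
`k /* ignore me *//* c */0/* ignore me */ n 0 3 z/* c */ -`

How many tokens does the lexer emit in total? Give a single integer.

Answer: 7

Derivation:
pos=0: emit ID 'k' (now at pos=1)
pos=2: enter COMMENT mode (saw '/*')
exit COMMENT mode (now at pos=17)
pos=17: enter COMMENT mode (saw '/*')
exit COMMENT mode (now at pos=24)
pos=24: emit NUM '0' (now at pos=25)
pos=25: enter COMMENT mode (saw '/*')
exit COMMENT mode (now at pos=40)
pos=41: emit ID 'n' (now at pos=42)
pos=43: emit NUM '0' (now at pos=44)
pos=45: emit NUM '3' (now at pos=46)
pos=47: emit ID 'z' (now at pos=48)
pos=48: enter COMMENT mode (saw '/*')
exit COMMENT mode (now at pos=55)
pos=56: emit MINUS '-'
DONE. 7 tokens: [ID, NUM, ID, NUM, NUM, ID, MINUS]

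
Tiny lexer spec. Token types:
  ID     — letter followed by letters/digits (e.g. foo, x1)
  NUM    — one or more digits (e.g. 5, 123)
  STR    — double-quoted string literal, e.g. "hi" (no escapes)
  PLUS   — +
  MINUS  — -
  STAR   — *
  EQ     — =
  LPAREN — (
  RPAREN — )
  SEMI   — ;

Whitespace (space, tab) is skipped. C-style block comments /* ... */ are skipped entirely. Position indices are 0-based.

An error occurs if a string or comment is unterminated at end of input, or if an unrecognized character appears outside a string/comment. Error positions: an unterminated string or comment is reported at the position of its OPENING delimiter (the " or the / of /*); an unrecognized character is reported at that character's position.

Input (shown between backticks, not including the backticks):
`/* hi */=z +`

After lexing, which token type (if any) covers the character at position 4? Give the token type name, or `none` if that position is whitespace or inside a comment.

Answer: none

Derivation:
pos=0: enter COMMENT mode (saw '/*')
exit COMMENT mode (now at pos=8)
pos=8: emit EQ '='
pos=9: emit ID 'z' (now at pos=10)
pos=11: emit PLUS '+'
DONE. 3 tokens: [EQ, ID, PLUS]
Position 4: char is 'i' -> none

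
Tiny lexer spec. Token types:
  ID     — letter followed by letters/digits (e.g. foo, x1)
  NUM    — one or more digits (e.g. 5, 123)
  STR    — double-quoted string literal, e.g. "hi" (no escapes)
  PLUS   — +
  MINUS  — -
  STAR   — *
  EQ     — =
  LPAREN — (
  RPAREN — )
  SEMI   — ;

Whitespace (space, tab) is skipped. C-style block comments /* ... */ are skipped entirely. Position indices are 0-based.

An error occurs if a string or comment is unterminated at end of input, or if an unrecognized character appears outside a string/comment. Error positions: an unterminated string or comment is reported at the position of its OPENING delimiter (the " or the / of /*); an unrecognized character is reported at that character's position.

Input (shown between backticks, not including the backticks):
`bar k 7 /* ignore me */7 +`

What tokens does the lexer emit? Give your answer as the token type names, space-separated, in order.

Answer: ID ID NUM NUM PLUS

Derivation:
pos=0: emit ID 'bar' (now at pos=3)
pos=4: emit ID 'k' (now at pos=5)
pos=6: emit NUM '7' (now at pos=7)
pos=8: enter COMMENT mode (saw '/*')
exit COMMENT mode (now at pos=23)
pos=23: emit NUM '7' (now at pos=24)
pos=25: emit PLUS '+'
DONE. 5 tokens: [ID, ID, NUM, NUM, PLUS]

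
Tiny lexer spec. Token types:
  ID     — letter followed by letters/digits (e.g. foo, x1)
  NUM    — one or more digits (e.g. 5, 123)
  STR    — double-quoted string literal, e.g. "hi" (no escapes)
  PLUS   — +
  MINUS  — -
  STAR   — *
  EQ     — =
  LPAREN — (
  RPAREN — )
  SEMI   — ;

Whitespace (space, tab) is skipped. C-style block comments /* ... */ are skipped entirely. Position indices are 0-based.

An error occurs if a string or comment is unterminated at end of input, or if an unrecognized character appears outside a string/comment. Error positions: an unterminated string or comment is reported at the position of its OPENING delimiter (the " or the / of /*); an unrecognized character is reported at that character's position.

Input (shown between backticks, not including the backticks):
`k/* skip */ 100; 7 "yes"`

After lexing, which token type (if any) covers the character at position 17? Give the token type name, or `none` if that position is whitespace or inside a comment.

pos=0: emit ID 'k' (now at pos=1)
pos=1: enter COMMENT mode (saw '/*')
exit COMMENT mode (now at pos=11)
pos=12: emit NUM '100' (now at pos=15)
pos=15: emit SEMI ';'
pos=17: emit NUM '7' (now at pos=18)
pos=19: enter STRING mode
pos=19: emit STR "yes" (now at pos=24)
DONE. 5 tokens: [ID, NUM, SEMI, NUM, STR]
Position 17: char is '7' -> NUM

Answer: NUM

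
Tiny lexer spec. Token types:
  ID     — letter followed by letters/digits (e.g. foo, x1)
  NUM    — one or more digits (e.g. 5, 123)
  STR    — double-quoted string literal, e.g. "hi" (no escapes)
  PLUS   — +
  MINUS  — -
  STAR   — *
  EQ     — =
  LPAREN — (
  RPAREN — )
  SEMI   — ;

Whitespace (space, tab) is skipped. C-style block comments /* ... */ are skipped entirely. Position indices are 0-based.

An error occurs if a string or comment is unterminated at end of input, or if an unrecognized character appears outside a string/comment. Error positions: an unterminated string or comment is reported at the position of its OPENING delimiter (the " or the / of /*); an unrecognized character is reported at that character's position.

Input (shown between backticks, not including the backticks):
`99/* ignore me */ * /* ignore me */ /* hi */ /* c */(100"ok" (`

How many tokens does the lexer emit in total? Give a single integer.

Answer: 6

Derivation:
pos=0: emit NUM '99' (now at pos=2)
pos=2: enter COMMENT mode (saw '/*')
exit COMMENT mode (now at pos=17)
pos=18: emit STAR '*'
pos=20: enter COMMENT mode (saw '/*')
exit COMMENT mode (now at pos=35)
pos=36: enter COMMENT mode (saw '/*')
exit COMMENT mode (now at pos=44)
pos=45: enter COMMENT mode (saw '/*')
exit COMMENT mode (now at pos=52)
pos=52: emit LPAREN '('
pos=53: emit NUM '100' (now at pos=56)
pos=56: enter STRING mode
pos=56: emit STR "ok" (now at pos=60)
pos=61: emit LPAREN '('
DONE. 6 tokens: [NUM, STAR, LPAREN, NUM, STR, LPAREN]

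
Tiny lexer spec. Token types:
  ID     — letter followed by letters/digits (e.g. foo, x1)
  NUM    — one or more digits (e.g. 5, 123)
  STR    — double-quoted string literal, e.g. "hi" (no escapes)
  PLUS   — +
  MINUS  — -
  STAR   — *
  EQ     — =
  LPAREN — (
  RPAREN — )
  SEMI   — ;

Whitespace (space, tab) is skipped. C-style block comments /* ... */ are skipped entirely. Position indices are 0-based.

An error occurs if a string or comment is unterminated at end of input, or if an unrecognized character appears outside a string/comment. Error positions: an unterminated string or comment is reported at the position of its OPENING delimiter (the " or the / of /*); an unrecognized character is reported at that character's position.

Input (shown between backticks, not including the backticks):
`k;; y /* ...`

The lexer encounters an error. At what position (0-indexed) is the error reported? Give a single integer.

Answer: 6

Derivation:
pos=0: emit ID 'k' (now at pos=1)
pos=1: emit SEMI ';'
pos=2: emit SEMI ';'
pos=4: emit ID 'y' (now at pos=5)
pos=6: enter COMMENT mode (saw '/*')
pos=6: ERROR — unterminated comment (reached EOF)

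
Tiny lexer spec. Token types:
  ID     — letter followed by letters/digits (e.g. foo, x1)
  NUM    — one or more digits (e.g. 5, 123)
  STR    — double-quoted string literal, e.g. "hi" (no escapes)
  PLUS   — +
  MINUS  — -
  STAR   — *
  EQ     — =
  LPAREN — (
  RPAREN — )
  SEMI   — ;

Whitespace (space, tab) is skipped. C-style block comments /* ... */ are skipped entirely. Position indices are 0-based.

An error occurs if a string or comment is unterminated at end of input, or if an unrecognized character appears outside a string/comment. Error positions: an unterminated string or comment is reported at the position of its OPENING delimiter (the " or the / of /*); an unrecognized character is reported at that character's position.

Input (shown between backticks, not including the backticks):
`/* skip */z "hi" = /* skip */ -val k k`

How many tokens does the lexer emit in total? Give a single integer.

Answer: 7

Derivation:
pos=0: enter COMMENT mode (saw '/*')
exit COMMENT mode (now at pos=10)
pos=10: emit ID 'z' (now at pos=11)
pos=12: enter STRING mode
pos=12: emit STR "hi" (now at pos=16)
pos=17: emit EQ '='
pos=19: enter COMMENT mode (saw '/*')
exit COMMENT mode (now at pos=29)
pos=30: emit MINUS '-'
pos=31: emit ID 'val' (now at pos=34)
pos=35: emit ID 'k' (now at pos=36)
pos=37: emit ID 'k' (now at pos=38)
DONE. 7 tokens: [ID, STR, EQ, MINUS, ID, ID, ID]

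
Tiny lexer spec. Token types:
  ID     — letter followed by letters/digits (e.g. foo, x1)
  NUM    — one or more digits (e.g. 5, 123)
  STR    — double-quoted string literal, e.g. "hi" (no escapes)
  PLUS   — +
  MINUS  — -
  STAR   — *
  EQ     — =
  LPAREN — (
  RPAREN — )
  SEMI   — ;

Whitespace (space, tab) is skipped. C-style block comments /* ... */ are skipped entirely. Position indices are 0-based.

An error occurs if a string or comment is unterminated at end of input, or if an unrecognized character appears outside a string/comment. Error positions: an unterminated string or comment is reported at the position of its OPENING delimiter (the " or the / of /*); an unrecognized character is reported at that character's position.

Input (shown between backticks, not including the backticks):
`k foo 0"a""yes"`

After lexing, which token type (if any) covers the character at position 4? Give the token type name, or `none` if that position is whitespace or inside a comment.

pos=0: emit ID 'k' (now at pos=1)
pos=2: emit ID 'foo' (now at pos=5)
pos=6: emit NUM '0' (now at pos=7)
pos=7: enter STRING mode
pos=7: emit STR "a" (now at pos=10)
pos=10: enter STRING mode
pos=10: emit STR "yes" (now at pos=15)
DONE. 5 tokens: [ID, ID, NUM, STR, STR]
Position 4: char is 'o' -> ID

Answer: ID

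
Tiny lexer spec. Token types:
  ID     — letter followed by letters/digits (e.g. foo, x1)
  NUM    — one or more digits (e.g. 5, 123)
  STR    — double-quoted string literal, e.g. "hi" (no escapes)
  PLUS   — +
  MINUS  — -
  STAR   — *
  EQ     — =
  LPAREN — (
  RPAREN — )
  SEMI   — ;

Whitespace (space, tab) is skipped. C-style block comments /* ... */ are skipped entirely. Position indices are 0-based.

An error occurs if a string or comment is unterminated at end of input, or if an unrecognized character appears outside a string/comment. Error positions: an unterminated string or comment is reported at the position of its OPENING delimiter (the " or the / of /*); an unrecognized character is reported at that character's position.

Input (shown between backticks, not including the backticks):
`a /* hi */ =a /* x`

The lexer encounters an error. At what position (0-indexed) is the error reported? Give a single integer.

Answer: 14

Derivation:
pos=0: emit ID 'a' (now at pos=1)
pos=2: enter COMMENT mode (saw '/*')
exit COMMENT mode (now at pos=10)
pos=11: emit EQ '='
pos=12: emit ID 'a' (now at pos=13)
pos=14: enter COMMENT mode (saw '/*')
pos=14: ERROR — unterminated comment (reached EOF)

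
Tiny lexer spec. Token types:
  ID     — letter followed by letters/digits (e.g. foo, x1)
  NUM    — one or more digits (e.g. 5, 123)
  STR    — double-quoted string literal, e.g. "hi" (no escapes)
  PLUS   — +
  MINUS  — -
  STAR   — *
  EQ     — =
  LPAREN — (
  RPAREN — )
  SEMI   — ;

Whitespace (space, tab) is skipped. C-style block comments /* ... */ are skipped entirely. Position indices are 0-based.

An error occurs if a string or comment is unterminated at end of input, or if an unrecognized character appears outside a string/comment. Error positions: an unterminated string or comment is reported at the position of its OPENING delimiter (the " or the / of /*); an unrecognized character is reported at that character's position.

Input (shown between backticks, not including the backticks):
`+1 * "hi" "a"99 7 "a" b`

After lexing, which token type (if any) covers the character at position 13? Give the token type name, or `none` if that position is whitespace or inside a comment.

Answer: NUM

Derivation:
pos=0: emit PLUS '+'
pos=1: emit NUM '1' (now at pos=2)
pos=3: emit STAR '*'
pos=5: enter STRING mode
pos=5: emit STR "hi" (now at pos=9)
pos=10: enter STRING mode
pos=10: emit STR "a" (now at pos=13)
pos=13: emit NUM '99' (now at pos=15)
pos=16: emit NUM '7' (now at pos=17)
pos=18: enter STRING mode
pos=18: emit STR "a" (now at pos=21)
pos=22: emit ID 'b' (now at pos=23)
DONE. 9 tokens: [PLUS, NUM, STAR, STR, STR, NUM, NUM, STR, ID]
Position 13: char is '9' -> NUM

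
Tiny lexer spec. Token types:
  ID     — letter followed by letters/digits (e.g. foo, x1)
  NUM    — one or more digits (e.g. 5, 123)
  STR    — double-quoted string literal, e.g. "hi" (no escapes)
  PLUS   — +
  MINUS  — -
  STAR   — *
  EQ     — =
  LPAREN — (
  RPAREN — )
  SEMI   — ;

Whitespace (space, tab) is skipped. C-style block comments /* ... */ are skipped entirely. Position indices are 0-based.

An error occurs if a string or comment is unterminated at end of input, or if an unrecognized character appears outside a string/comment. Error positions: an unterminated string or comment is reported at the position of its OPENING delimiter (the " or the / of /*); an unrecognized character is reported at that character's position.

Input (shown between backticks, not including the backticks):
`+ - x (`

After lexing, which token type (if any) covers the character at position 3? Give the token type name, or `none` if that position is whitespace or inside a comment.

Answer: none

Derivation:
pos=0: emit PLUS '+'
pos=2: emit MINUS '-'
pos=4: emit ID 'x' (now at pos=5)
pos=6: emit LPAREN '('
DONE. 4 tokens: [PLUS, MINUS, ID, LPAREN]
Position 3: char is ' ' -> none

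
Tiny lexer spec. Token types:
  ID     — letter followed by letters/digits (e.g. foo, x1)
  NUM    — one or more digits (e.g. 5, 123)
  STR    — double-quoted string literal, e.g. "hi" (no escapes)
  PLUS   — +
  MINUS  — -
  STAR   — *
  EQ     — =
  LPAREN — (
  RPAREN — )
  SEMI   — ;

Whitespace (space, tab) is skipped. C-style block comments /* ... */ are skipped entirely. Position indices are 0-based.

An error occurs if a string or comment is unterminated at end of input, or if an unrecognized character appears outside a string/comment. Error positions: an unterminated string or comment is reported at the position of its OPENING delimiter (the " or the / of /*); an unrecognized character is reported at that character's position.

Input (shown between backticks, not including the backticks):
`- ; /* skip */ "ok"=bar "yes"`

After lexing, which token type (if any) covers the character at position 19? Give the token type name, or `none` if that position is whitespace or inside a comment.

Answer: EQ

Derivation:
pos=0: emit MINUS '-'
pos=2: emit SEMI ';'
pos=4: enter COMMENT mode (saw '/*')
exit COMMENT mode (now at pos=14)
pos=15: enter STRING mode
pos=15: emit STR "ok" (now at pos=19)
pos=19: emit EQ '='
pos=20: emit ID 'bar' (now at pos=23)
pos=24: enter STRING mode
pos=24: emit STR "yes" (now at pos=29)
DONE. 6 tokens: [MINUS, SEMI, STR, EQ, ID, STR]
Position 19: char is '=' -> EQ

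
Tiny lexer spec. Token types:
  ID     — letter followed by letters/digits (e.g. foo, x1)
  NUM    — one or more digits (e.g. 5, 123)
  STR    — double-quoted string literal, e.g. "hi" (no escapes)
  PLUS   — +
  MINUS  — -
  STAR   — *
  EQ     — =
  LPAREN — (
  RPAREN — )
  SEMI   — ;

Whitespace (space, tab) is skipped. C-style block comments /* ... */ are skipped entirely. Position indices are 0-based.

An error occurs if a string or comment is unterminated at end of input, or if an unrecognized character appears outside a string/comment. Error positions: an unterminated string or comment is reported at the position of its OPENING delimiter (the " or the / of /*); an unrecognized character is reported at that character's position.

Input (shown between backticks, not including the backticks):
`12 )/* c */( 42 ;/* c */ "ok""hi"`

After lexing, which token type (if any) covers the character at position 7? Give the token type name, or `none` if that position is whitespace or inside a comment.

pos=0: emit NUM '12' (now at pos=2)
pos=3: emit RPAREN ')'
pos=4: enter COMMENT mode (saw '/*')
exit COMMENT mode (now at pos=11)
pos=11: emit LPAREN '('
pos=13: emit NUM '42' (now at pos=15)
pos=16: emit SEMI ';'
pos=17: enter COMMENT mode (saw '/*')
exit COMMENT mode (now at pos=24)
pos=25: enter STRING mode
pos=25: emit STR "ok" (now at pos=29)
pos=29: enter STRING mode
pos=29: emit STR "hi" (now at pos=33)
DONE. 7 tokens: [NUM, RPAREN, LPAREN, NUM, SEMI, STR, STR]
Position 7: char is 'c' -> none

Answer: none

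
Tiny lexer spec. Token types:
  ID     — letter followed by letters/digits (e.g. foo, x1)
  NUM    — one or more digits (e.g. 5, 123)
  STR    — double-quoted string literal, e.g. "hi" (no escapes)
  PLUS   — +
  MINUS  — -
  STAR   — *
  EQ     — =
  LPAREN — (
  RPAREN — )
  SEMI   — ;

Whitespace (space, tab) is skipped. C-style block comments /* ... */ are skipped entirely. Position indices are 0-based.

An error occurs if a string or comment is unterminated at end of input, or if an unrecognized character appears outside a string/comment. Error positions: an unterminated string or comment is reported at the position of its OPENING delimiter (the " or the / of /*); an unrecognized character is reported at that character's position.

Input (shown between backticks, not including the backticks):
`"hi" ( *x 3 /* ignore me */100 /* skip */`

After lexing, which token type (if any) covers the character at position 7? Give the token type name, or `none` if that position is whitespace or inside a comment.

Answer: STAR

Derivation:
pos=0: enter STRING mode
pos=0: emit STR "hi" (now at pos=4)
pos=5: emit LPAREN '('
pos=7: emit STAR '*'
pos=8: emit ID 'x' (now at pos=9)
pos=10: emit NUM '3' (now at pos=11)
pos=12: enter COMMENT mode (saw '/*')
exit COMMENT mode (now at pos=27)
pos=27: emit NUM '100' (now at pos=30)
pos=31: enter COMMENT mode (saw '/*')
exit COMMENT mode (now at pos=41)
DONE. 6 tokens: [STR, LPAREN, STAR, ID, NUM, NUM]
Position 7: char is '*' -> STAR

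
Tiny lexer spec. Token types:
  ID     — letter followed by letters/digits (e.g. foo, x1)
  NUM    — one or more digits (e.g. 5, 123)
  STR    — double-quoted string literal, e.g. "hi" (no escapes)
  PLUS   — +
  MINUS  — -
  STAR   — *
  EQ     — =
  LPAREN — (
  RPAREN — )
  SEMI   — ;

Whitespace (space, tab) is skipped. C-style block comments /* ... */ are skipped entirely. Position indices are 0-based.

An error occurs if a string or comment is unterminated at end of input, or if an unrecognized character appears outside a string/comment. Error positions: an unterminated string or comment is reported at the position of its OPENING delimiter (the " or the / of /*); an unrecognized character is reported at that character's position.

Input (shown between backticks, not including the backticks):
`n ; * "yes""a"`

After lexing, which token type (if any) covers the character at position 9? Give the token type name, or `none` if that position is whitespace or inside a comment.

pos=0: emit ID 'n' (now at pos=1)
pos=2: emit SEMI ';'
pos=4: emit STAR '*'
pos=6: enter STRING mode
pos=6: emit STR "yes" (now at pos=11)
pos=11: enter STRING mode
pos=11: emit STR "a" (now at pos=14)
DONE. 5 tokens: [ID, SEMI, STAR, STR, STR]
Position 9: char is 's' -> STR

Answer: STR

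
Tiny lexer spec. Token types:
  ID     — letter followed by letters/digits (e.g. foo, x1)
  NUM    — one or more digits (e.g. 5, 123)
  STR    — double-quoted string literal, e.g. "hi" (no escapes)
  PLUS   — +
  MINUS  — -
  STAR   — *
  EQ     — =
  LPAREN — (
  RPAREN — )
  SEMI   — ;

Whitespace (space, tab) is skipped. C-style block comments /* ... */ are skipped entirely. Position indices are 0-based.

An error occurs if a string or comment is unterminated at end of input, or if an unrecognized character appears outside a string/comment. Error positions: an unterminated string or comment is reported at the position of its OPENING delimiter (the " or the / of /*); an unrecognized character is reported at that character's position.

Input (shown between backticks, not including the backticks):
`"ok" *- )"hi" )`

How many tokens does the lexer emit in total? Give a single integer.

pos=0: enter STRING mode
pos=0: emit STR "ok" (now at pos=4)
pos=5: emit STAR '*'
pos=6: emit MINUS '-'
pos=8: emit RPAREN ')'
pos=9: enter STRING mode
pos=9: emit STR "hi" (now at pos=13)
pos=14: emit RPAREN ')'
DONE. 6 tokens: [STR, STAR, MINUS, RPAREN, STR, RPAREN]

Answer: 6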